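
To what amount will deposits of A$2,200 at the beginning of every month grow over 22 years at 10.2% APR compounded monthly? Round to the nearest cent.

A$2,177,449.35

With 12 periods per year: i = 0.0085, n = 264.
FV = 2200 × [(1+0.0085)^264 − 1] / 0.0085 × (1+i) = 2200 × 989.749707 = 2,177,449.3544
Payments are at the start of each period, so multiply by (1+i).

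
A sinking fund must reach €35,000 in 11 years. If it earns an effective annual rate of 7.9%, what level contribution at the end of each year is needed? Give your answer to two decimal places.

PMT = 35000 / ( [(1+0.079)^11 − 1] / 0.079 ) = 35000 / 16.556968 = 2,113.9136

€2,113.91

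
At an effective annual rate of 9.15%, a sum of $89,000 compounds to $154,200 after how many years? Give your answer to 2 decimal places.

6.28 years

n = ln(154200/89000) / ln(1+0.0915) = ln(1.73258) / 0.087553 = 6.2775 years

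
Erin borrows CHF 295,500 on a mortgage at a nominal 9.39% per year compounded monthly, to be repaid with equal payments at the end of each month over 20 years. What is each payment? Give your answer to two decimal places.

CHF 2,733.26

Periodic rate i = 0.0939/12 = 0.007825; n = 20 × 12 = 240 periods.
Annuity-PV factor = 108.112807; PMT = 295500 / 108.112807 = 2,733.2562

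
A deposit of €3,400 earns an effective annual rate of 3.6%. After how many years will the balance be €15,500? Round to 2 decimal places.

(1+i)^n = 15500/3400 = 4.55882, so n = ln 4.55882 / ln 1.036 = 42.8947 years

42.89 years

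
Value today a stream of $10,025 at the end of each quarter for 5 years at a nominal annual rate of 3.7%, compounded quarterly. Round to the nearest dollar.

$182,280

With 4 periods per year: i = 0.00925, n = 20.
Annuity factor a(20|0.00925) = 18.182558; PV = 10025 × 18.182558 = 182,280.1390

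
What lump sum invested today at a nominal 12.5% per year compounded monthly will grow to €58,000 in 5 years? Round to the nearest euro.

Periodic rate i = 0.125/12 = 0.0104167; n = 5 × 12 = 60 periods.
Discount factor = (1+0.0104167)^(−60) = 0.536995; PV = 58,000 × 0.536995 = 31,145.6874

€31,146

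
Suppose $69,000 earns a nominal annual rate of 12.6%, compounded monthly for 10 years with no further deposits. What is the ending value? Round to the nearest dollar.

With 12 periods per year: i = 0.0105, n = 120.
FV = PV·(1+i)^n = 69,000 × 3.502339 = 241,661.3698

$241,661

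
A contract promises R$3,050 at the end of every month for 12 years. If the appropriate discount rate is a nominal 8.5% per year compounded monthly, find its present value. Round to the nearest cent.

With 12 periods per year: i = 0.00708333, n = 144.
PV = PMT · [1 − (1+i)^(−n)] / i = 3050 · 90.085581 = 274,761.0208

R$274,761.02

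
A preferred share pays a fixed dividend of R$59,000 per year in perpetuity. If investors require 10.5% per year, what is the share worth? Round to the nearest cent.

PV = PMT / i = 59000 / 0.105 = 561,904.7619

R$561,904.76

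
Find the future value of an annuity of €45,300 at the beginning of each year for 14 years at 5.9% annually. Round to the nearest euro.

€1,001,105

FV = PMT · [(1+i)^n − 1] / i × (1+i) = 45300 · 22.099452 = 1,001,105.1835
Payments are at the start of each period, so multiply by (1+i).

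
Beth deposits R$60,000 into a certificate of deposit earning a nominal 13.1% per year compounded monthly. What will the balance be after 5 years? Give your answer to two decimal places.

With 12 periods per year: i = 0.0109167, n = 60.
FV = 60,000 × (1 + 0.0109167)^60 = 115,099.2917

R$115,099.29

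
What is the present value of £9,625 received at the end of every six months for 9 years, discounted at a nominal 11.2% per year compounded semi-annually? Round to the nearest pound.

£107,419

With 2 periods per year: i = 0.056, n = 18.
Annuity factor a(18|0.056) = 11.160434; PV = 9625 × 11.160434 = 107,419.1732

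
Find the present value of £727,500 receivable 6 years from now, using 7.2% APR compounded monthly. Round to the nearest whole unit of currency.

£472,910

i = 0.072/12 = 0.006 per month; n = 6·12 = 72.
Discount factor = (1+0.006)^(−72) = 0.650048; PV = 727,500 × 0.650048 = 472,909.8783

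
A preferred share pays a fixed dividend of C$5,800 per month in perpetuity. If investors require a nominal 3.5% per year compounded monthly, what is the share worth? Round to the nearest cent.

Periodic rate i = 0.035/12 = 0.00291667.
PV = PMT / i = 5800 / 0.00291667 = 1,988,571.4286

C$1,988,571.43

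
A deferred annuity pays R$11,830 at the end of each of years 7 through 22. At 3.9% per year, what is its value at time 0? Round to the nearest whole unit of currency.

R$110,386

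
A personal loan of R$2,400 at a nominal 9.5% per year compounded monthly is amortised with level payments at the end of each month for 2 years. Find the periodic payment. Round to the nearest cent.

R$110.19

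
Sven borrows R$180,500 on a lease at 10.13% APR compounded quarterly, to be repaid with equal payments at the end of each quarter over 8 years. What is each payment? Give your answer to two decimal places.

i = 0.1013/4 = 0.025325 per quarter; n = 8·4 = 32.
PMT = 180500 / ( [1 − (1+0.025325)^(−32)] / 0.025325 ) = 180500 / 21.749637 = 8,298.9891

R$8,298.99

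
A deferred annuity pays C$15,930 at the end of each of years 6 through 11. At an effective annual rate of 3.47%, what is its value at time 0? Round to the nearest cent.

C$71,644.18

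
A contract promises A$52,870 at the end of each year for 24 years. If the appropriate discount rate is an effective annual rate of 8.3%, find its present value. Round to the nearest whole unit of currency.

A$543,005

PV = 52870 × [1 − (1+0.083)^(−24)] / 0.083 = 52870 × 10.270573 = 543,005.1779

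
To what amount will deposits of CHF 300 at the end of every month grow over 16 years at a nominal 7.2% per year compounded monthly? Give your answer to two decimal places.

With 12 periods per year: i = 0.006, n = 192.
FV = PMT · [(1+i)^n − 1] / i = 300 · 358.940221 = 107,682.0664

CHF 107,682.07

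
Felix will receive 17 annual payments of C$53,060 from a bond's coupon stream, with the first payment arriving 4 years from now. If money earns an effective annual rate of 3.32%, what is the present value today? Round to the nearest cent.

C$617,374.12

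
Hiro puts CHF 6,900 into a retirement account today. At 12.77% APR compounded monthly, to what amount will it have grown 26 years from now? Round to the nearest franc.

CHF 187,575

Periodic rate i = 0.1277/12 = 0.0106417; n = 26 × 12 = 312 periods.
6,900 × (1+0.0106417)^312 = 6,900 × 27.184803 = 187,575.1417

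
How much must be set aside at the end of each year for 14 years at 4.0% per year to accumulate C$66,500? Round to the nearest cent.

C$3,635.49

PMT = 66500 / ( [(1+0.04)^14 − 1] / 0.04 ) = 66500 / 18.291911 = 3,635.4867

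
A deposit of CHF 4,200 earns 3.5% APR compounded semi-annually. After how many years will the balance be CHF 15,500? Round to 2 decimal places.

Periodic rate i = 0.035/2 = 0.0175.
(1+i)^n = 15500/4200 = 3.69048, so n = ln 3.69048 / ln 1.0175 = 75.2656 half-years
= 75.2656/2 years

37.63 years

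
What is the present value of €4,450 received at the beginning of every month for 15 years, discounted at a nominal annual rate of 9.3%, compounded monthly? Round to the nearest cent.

With 12 periods per year: i = 0.00775, n = 180.
Annuity factor a(180|0.00775) × (1+i) = 97.632193; PV = 4450 × 97.632193 = 434,463.2610
Payments are at the start of each period, so multiply by (1+i).

€434,463.26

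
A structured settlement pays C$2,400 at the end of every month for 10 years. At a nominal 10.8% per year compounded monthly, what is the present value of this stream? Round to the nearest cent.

C$175,669.31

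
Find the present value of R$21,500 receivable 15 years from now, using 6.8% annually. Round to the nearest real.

R$8,014

Discount factor = (1+0.068)^(−15) = 0.372762; PV = 21,500 × 0.372762 = 8,014.3752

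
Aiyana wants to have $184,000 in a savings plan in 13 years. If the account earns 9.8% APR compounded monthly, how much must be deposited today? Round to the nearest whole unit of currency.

$51,734

Periodic rate i = 0.098/12 = 0.00816667; n = 13 × 12 = 156 periods.
Discount factor = (1+0.00816667)^(−156) = 0.281162; PV = 184,000 × 0.281162 = 51,733.7190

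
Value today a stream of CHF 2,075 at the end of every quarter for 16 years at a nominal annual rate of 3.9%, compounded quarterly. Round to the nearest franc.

CHF 98,447

With 4 periods per year: i = 0.00975, n = 64.
Annuity factor a(64|0.00975) = 47.444227; PV = 2075 × 47.444227 = 98,446.7716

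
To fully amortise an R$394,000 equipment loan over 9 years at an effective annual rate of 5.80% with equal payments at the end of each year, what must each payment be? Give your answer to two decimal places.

PMT = 394000 / ( [1 − (1+0.058)^(−9)] / 0.058 ) = 394000 / 6.861292 = 57,423.5854

R$57,423.59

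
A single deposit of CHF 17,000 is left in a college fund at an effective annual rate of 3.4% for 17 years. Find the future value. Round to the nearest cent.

FV = 17,000 × (1 + 0.034)^17 = 30,012.2172

CHF 30,012.22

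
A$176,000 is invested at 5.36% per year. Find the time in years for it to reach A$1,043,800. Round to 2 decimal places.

(1+i)^n = 1.0438e+06/176000 = 5.93068, so n = ln 5.93068 / ln 1.0536 = 34.0939 years

34.09 years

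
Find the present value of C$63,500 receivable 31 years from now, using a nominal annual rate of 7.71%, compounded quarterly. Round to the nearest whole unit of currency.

C$5,952

Periodic rate i = 0.0771/4 = 0.019275; n = 31 × 4 = 124 periods.
Discount factor = (1+0.019275)^(−124) = 0.093728; PV = 63,500 × 0.093728 = 5,951.7346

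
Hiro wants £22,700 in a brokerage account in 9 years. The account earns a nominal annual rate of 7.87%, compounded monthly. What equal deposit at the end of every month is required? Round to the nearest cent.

£145.12

With 12 periods per year: i = 0.00655833, n = 108.
PMT = 22700 / ( [(1+0.00655833)^108 − 1] / 0.00655833 ) = 22700 / 156.418729 = 145.1233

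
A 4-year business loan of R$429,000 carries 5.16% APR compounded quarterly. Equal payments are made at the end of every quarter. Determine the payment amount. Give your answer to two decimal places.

R$29,846.63

i = 0.0516/4 = 0.0129 per quarter; n = 4·4 = 16.
PMT = 429000 / ( [1 − (1+0.0129)^(−16)] / 0.0129 ) = 429000 / 14.373481 = 29,846.6327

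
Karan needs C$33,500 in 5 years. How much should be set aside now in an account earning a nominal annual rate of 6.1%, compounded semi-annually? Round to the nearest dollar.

i = 0.061/2 = 0.0305 per half-year; n = 5·2 = 10.
Discount factor = (1+0.0305)^(−10) = 0.740491; PV = 33,500 × 0.740491 = 24,806.4630

C$24,806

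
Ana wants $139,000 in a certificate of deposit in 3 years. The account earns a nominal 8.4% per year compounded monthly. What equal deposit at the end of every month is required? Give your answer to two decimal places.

Periodic rate i = 0.084/12 = 0.007; n = 3 × 12 = 36 periods.
PMT = 139000 / ( [(1+0.007)^36 − 1] / 0.007 ) = 139000 / 40.781003 = 3,408.4497

$3,408.45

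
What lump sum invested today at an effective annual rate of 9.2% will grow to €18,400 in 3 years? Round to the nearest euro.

€14,130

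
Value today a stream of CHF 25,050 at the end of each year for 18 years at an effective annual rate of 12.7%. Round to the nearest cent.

PV = PMT · [1 − (1+i)^(−n)] / i = 25050 · 6.958711 = 174,315.7066

CHF 174,315.71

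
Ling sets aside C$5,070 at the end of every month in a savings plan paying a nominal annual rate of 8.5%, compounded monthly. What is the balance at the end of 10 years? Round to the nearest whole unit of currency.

With 12 periods per year: i = 0.00708333, n = 120.
Accumulation factor s(120|0.00708333) = 188.138416; FV = 5070 × 188.138416 = 953,861.7712

C$953,862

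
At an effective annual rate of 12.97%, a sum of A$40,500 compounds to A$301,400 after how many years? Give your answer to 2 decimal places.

n = ln(301400/40500) / ln(1+0.1297) = ln(7.44198) / 0.121952 = 16.4584 years

16.46 years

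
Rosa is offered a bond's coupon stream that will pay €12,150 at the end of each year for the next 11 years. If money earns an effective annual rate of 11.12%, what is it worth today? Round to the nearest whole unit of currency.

€75,005

PV = PMT · [1 − (1+i)^(−n)] / i = 12150 · 6.173250 = 75,004.9902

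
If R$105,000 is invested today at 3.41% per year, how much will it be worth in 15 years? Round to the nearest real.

R$173,631

FV = PV·(1+i)^n = 105,000 × 1.653629 = 173,631.0418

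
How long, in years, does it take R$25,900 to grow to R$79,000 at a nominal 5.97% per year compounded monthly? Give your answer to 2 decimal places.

Periodic rate i = 0.0597/12 = 0.004975.
(1+i)^n = 79000/25900 = 3.05019, so n = ln 3.05019 / ln 1.00497 = 224.7189 months
= 224.7189/12 years

18.73 years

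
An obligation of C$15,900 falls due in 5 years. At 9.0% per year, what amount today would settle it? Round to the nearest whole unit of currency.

Discount factor = (1+0.09)^(−5) = 0.649931; PV = 15,900 × 0.649931 = 10,333.9090

C$10,334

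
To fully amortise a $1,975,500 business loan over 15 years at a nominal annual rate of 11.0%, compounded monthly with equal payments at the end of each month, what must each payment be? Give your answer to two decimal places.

i = 0.11/12 = 0.00916667 per month; n = 15·12 = 180.
Annuity-PV factor = 87.981937; PMT = 1.9755e+06 / 87.981937 = 22,453.4724

$22,453.47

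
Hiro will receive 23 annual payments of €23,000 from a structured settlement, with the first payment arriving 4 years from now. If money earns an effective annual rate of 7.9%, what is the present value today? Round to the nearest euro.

€191,437

PV at t=3 (ordinary 23-year annuity): 23000 × a(23|0.079) = 23000 × 10.455912 = 240,485.9670
Discount back 3 years: 240,485.9670 × (1+0.079)^(−3) = 240,485.9670 × 0.796041 = 191,436.7908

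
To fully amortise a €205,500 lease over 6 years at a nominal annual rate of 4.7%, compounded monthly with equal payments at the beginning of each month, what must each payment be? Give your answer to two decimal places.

With 12 periods per year: i = 0.00391667, n = 72.
PMT = 205500 / ( [1 − (1+0.00391667)^(−72)] / 0.00391667 × (1+i) ) = 205500 / 62.877840 = 3,268.2421

€3,268.24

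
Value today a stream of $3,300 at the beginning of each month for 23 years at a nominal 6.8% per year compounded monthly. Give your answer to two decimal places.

Periodic rate i = 0.068/12 = 0.00566667; n = 23 × 12 = 276 periods.
PV = 3300 × [1 − (1+0.00566667)^(−276)] / 0.00566667 × (1+i) = 3300 × 140.162149 = 462,535.0911
(Beginning-of-period payments → annuity-due factor ×(1+i).)

$462,535.09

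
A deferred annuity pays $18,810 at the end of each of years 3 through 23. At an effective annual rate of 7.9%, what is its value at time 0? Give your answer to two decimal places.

$163,086.44

PV at t=2 (ordinary 21-year annuity): 18810 × a(21|0.079) = 18810 × 10.094201 = 189,871.9206
Discount back 2 years: 189,871.9206 × (1+0.079)^(−2) = 189,871.9206 × 0.858929 = 163,086.4405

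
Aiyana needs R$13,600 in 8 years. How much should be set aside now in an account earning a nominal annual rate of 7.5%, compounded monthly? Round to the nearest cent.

R$7,477.79

Periodic rate i = 0.075/12 = 0.00625; n = 8 × 12 = 96 periods.
Discount factor = (1+0.00625)^(−96) = 0.549837; PV = 13,600 × 0.549837 = 7,477.7879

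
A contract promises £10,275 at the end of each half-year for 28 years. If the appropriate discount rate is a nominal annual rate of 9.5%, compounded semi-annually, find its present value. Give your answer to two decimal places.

Periodic rate i = 0.095/2 = 0.0475; n = 28 × 2 = 56 periods.
PV = 10275 × [1 − (1+0.0475)^(−56)] / 0.0475 = 10275 × 19.487032 = 200,229.2567

£200,229.26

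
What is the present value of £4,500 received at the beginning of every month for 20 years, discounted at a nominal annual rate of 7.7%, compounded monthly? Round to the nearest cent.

With 12 periods per year: i = 0.00641667, n = 240.
PV = PMT · [1 − (1+i)^(−n)] / i × (1+i) = 4500 · 123.053900 = 553,742.5499
(Beginning-of-period payments → annuity-due factor ×(1+i).)

£553,742.55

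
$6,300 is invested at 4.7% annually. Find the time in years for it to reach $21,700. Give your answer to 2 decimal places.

(1+i)^n = 21700/6300 = 3.44444, so n = ln 3.44444 / ln 1.047 = 26.9277 years

26.93 years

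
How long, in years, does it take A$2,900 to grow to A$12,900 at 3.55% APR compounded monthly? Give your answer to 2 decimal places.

Periodic rate i = 0.0355/12 = 0.00295833.
n = ln(12900/2900) / ln(1+0.00295833) = ln(4.44828) / 0.002954 = 505.2585 months
= 505.2585/12 years

42.10 years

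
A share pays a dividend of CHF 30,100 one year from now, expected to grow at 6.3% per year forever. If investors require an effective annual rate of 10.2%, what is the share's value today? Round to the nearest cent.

CHF 771,794.87

PV = PMT / (i − g) = 30100 / (0.102 − 0.063) = 30100 / 0.039000 = 771,794.8718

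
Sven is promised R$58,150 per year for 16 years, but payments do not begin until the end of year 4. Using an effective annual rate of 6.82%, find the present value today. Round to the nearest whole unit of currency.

R$456,106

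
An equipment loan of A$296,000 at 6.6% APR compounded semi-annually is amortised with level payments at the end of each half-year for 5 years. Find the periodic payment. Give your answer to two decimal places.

A$35,233.58

Periodic rate i = 0.066/2 = 0.033; n = 5 × 2 = 10 periods.
PMT = 296000 / ( [1 − (1+0.033)^(−10)] / 0.033 ) = 296000 / 8.401077 = 35,233.5770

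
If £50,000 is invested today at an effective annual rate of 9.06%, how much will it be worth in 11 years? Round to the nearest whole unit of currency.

£129,805

FV = PV·(1+i)^n = 50,000 × 2.596094 = 129,804.7040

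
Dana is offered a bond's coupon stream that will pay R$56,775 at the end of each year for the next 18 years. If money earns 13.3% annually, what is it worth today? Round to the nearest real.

R$381,781

Annuity factor a(18|0.133) = 6.724451; PV = 56775 × 6.724451 = 381,780.6772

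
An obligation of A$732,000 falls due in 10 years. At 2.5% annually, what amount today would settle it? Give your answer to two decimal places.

A$571,837.23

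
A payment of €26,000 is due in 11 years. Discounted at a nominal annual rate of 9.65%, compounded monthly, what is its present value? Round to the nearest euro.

Periodic rate i = 0.0965/12 = 0.00804167; n = 11 × 12 = 132 periods.
PV = FV·(1+i)^(−n) = 26,000 × 0.347408 = 9,032.6149

€9,033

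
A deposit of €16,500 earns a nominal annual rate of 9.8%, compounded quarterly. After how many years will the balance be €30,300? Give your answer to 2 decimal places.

Periodic rate i = 0.098/4 = 0.0245.
(1+i)^n = 30300/16500 = 1.83636, so n = ln 1.83636 / ln 1.0245 = 25.1103 quarters
= 25.1103/4 years

6.28 years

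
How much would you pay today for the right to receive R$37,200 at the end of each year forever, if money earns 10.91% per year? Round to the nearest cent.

PV = PMT / i = 37200 / 0.1091 = 340,971.5857

R$340,971.59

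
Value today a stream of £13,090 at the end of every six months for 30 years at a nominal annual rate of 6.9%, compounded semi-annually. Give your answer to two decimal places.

i = 0.069/2 = 0.0345 per half-year; n = 30·2 = 60.
PV = PMT · [1 − (1+i)^(−n)] / i = 13090 · 25.198020 = 329,842.0789

£329,842.08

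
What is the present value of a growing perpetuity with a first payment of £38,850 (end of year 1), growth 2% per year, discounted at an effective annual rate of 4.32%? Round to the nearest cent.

PV = PMT / (i − g) = 38850 / (0.0432 − 0.02) = 38850 / 0.023200 = 1,674,568.9655

£1,674,568.97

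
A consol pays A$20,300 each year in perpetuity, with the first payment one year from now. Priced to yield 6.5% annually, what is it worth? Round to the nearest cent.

A$312,307.69

PV = PMT / i = 20300 / 0.065 = 312,307.6923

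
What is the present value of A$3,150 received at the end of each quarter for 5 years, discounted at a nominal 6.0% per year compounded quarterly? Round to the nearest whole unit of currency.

A$54,081

Periodic rate i = 0.06/4 = 0.015; n = 5 × 4 = 20 periods.
PV = PMT · [1 − (1+i)^(−n)] / i = 3150 · 17.168639 = 54,081.2122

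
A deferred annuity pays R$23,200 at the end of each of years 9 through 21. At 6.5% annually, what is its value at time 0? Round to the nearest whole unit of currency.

R$120,553

Value one period before first payment (t=8): 23200 × [1 − (1+0.065)^(−13)] / 0.065 = 23200 × 8.599742 = 199,514.0163
Discount back 8 years: 199,514.0163 × (1+0.065)^(−8) = 199,514.0163 × 0.604231 = 120,552.5910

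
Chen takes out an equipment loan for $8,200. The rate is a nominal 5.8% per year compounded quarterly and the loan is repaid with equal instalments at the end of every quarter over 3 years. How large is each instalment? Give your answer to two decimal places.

$749.44

i = 0.058/4 = 0.0145 per quarter; n = 3·4 = 12.
Annuity-PV factor = 10.941555; PMT = 8200 / 10.941555 = 749.4364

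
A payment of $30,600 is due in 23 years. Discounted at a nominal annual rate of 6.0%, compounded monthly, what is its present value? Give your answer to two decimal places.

With 12 periods per year: i = 0.005, n = 276.
PV = FV·(1+i)^(−n) = 30,600 × 0.252445 = 7,724.8202

$7,724.82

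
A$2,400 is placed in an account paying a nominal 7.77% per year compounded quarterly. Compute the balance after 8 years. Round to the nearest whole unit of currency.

Periodic rate i = 0.0777/4 = 0.019425; n = 8 × 4 = 32 periods.
FV = 2,400 × (1 + 0.019425)^32 = 4,442.0168

A$4,442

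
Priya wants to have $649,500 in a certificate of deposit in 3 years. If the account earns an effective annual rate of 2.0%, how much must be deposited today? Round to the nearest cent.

$612,038.36

PV = 649,500 / (1 + 0.02)^3 = 649,500 / 1.061208 = 612,038.3563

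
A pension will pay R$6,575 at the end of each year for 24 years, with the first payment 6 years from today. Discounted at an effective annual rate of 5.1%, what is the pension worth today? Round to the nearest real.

R$70,066

PV at t=5 (ordinary 24-year annuity): 6575 × a(24|0.051) = 6575 × 13.665405 = 89,850.0406
PV₀ = 89,850.0406 / (1+0.051)^5 = 89,850.0406 / 1.282371 = 70,065.5761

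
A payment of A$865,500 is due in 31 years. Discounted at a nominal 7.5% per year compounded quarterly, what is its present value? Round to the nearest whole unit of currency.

Periodic rate i = 0.075/4 = 0.01875; n = 31 × 4 = 124 periods.
Discount factor = (1+0.01875)^(−124) = 0.099911; PV = 865,500 × 0.099911 = 86,473.2886

A$86,473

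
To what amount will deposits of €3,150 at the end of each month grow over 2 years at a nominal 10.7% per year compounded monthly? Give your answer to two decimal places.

€83,883.65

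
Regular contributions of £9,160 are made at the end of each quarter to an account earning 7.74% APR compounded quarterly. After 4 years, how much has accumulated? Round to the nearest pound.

£169,877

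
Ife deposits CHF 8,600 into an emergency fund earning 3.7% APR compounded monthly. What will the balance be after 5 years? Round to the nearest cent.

With 12 periods per year: i = 0.00308333, n = 60.
FV = 8,600 × (1 + 0.00308333)^60 = 10,344.7338

CHF 10,344.73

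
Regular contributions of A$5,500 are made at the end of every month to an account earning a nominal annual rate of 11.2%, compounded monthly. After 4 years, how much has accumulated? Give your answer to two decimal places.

Periodic rate i = 0.112/12 = 0.00933333; n = 4 × 12 = 48 periods.
Accumulation factor s(48|0.00933333) = 60.206788; FV = 5500 × 60.206788 = 331,137.3357

A$331,137.34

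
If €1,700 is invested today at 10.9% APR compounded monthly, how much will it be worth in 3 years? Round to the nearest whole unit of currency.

€2,354

With 12 periods per year: i = 0.00908333, n = 36.
FV = 1,700 × (1 + 0.00908333)^36 = 2,354.0849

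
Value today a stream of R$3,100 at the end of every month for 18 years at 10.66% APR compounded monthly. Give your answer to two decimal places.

R$297,309.69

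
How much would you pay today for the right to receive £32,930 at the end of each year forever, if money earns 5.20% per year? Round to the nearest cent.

PV = PMT / i = 32930 / 0.052 = 633,269.2308

£633,269.23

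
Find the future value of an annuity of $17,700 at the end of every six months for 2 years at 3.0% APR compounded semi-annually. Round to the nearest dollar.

Periodic rate i = 0.03/2 = 0.015; n = 2 × 2 = 4 periods.
FV = PMT · [(1+i)^n − 1] / i = 17700 · 4.090903 = 72,408.9897

$72,409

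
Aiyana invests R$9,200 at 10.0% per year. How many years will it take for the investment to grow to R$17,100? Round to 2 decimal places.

(1+i)^n = 17100/9200 = 1.85870, so n = ln 1.85870 / ln 1.1 = 6.5038 years

6.50 years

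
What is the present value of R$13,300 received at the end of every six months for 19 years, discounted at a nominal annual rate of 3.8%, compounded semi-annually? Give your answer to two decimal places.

R$357,643.13

i = 0.038/2 = 0.019 per half-year; n = 19·2 = 38.
PV = 13300 × [1 − (1+0.019)^(−38)] / 0.019 = 13300 × 26.890461 = 357,643.1295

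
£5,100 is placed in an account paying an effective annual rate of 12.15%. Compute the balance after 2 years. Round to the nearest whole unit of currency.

5,100 × (1+0.1215)^2 = 5,100 × 1.257762 = 6,414.5875

£6,415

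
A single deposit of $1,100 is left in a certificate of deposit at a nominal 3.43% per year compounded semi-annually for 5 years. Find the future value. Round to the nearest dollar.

$1,304

With 2 periods per year: i = 0.01715, n = 10.
1,100 × (1+0.01715)^10 = 1,100 × 1.185359 = 1,303.8953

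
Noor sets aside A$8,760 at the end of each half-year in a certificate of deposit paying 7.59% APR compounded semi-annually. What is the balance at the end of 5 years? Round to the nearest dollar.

Periodic rate i = 0.0759/2 = 0.03795; n = 5 × 2 = 10 periods.
Accumulation factor s(10|0.03795) = 11.892592; FV = 8760 × 11.892592 = 104,179.1023

A$104,179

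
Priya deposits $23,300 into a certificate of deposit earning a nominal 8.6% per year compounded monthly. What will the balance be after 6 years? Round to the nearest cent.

$38,963.03

With 12 periods per year: i = 0.00716667, n = 72.
FV = 23,300 × (1 + 0.00716667)^72 = 38,963.0261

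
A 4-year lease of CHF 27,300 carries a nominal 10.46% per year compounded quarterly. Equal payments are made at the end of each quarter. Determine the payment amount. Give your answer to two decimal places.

Periodic rate i = 0.1046/4 = 0.02615; n = 4 × 4 = 16 periods.
Annuity-PV factor = 12.938926; PMT = 27300 / 12.938926 = 2,109.9124

CHF 2,109.91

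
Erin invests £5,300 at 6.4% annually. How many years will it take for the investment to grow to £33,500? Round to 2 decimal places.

n = ln(33500/5300) / ln(1+0.064) = ln(6.32075) / 0.062035 = 29.7224 years

29.72 years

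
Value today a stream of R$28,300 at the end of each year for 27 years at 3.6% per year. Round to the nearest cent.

Annuity factor a(27|0.036) = 17.087620; PV = 28300 × 17.087620 = 483,579.6543

R$483,579.65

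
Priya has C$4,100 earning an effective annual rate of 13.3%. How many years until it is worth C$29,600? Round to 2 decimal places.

15.83 years

(1+i)^n = 29600/4100 = 7.21951, so n = ln 7.21951 / ln 1.133 = 15.8309 years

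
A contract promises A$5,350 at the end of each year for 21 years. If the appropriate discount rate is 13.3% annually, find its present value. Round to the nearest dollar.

Annuity factor a(21|0.133) = 6.972637; PV = 5350 × 6.972637 = 37,303.6055

A$37,304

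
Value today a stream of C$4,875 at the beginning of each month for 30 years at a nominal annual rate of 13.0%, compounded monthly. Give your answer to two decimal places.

Periodic rate i = 0.13/12 = 0.0108333; n = 30 × 12 = 360 periods.
PV = 4875 × [1 − (1+0.0108333)^(−360)] / 0.0108333 × (1+i) = 4875 × 91.378934 = 445,472.3053
Payments are at the start of each period, so multiply by (1+i).

C$445,472.31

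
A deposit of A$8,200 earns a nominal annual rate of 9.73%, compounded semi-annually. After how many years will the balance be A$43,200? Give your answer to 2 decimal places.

17.49 years

Periodic rate i = 0.0973/2 = 0.04865.
(1+i)^n = 43200/8200 = 5.26829, so n = ln 5.26829 / ln 1.04865 = 34.9806 half-years
= 34.9806/2 years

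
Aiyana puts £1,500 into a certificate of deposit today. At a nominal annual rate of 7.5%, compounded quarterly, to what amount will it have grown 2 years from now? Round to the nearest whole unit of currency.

i = 0.075/4 = 0.01875 per quarter; n = 2·4 = 8.
1,500 × (1+0.01875)^8 = 1,500 × 1.160222 = 1,740.3325

£1,740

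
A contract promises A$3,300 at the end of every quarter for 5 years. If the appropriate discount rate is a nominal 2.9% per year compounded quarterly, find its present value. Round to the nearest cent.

A$61,232.11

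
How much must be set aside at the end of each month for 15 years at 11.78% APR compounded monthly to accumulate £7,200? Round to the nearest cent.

With 12 periods per year: i = 0.00981667, n = 180.
FV-annuity factor = 489.274853; PMT = 7200 / 489.274853 = 14.7157

£14.72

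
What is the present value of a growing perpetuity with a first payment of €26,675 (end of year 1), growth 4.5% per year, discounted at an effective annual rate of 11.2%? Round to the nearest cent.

€398,134.33

PV = PMT / (i − g) = 26675 / (0.112 − 0.045) = 26675 / 0.067000 = 398,134.3284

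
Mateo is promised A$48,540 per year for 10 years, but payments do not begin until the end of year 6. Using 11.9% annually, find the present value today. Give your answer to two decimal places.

A$156,962.11

Value one period before first payment (t=5): 48540 × [1 − (1+0.119)^(−10)] / 0.119 = 48540 × 5.673427 = 275,388.1554
PV₀ = 275,388.1554 / (1+0.119)^5 = 275,388.1554 / 1.754488 = 156,962.1087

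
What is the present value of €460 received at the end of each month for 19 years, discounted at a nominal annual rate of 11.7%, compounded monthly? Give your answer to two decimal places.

€42,015.41

With 12 periods per year: i = 0.00975, n = 228.
PV = PMT · [1 − (1+i)^(−n)] / i = 460 · 91.337848 = 42,015.4101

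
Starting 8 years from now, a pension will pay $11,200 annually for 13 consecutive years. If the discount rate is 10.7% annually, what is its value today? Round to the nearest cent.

$37,675.72

PV at t=7 (ordinary 13-year annuity): 11200 × a(13|0.107) = 11200 × 6.852939 = 76,752.9127
Discount back 7 years: 76,752.9127 × (1+0.107)^(−7) = 76,752.9127 × 0.490870 = 37,675.7164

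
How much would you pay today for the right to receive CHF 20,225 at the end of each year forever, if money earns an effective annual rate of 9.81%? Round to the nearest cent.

PV = C/r = 20225/0.0981 = 206,167.1764

CHF 206,167.18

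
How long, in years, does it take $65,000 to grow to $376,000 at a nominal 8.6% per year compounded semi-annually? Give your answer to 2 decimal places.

20.85 years

Periodic rate i = 0.086/2 = 0.043.
(1+i)^n = 376000/65000 = 5.78462, so n = ln 5.78462 / ln 1.043 = 41.6901 half-years
= 41.6901/2 years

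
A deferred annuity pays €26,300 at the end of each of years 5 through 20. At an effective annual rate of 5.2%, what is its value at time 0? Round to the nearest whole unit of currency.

€229,442

Value one period before first payment (t=4): 26300 × [1 − (1+0.052)^(−16)] / 0.052 = 26300 × 10.685125 = 281,018.7819
PV₀ = 281,018.7819 / (1+0.052)^4 = 281,018.7819 / 1.224794 = 229,441.7190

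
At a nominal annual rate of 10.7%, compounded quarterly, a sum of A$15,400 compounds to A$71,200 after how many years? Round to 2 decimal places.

Periodic rate i = 0.107/4 = 0.02675.
(1+i)^n = 71200/15400 = 4.62338, so n = ln 4.62338 / ln 1.02675 = 58.0005 quarters
= 58.0005/4 years

14.50 years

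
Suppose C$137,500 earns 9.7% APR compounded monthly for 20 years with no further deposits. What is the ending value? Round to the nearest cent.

With 12 periods per year: i = 0.00808333, n = 240.
137,500 × (1+0.00808333)^240 = 137,500 × 6.904692 = 949,395.1358

C$949,395.14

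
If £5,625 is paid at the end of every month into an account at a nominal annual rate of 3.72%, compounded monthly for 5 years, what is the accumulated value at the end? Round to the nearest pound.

£370,299

i = 0.0372/12 = 0.0031 per month; n = 5·12 = 60.
FV = PMT · [(1+i)^n − 1] / i = 5625 · 65.830900 = 370,298.8147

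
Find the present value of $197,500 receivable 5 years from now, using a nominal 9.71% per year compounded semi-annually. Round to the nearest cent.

$122,935.03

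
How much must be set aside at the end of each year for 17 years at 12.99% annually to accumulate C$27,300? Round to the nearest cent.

FV-annuity factor = 53.688005; PMT = 27300 / 53.688005 = 508.4935

C$508.49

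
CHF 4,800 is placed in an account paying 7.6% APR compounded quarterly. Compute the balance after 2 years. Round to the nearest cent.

CHF 5,580.01

Periodic rate i = 0.076/4 = 0.019; n = 2 × 4 = 8 periods.
4,800 × (1+0.019)^8 = 4,800 × 1.162501 = 5,580.0066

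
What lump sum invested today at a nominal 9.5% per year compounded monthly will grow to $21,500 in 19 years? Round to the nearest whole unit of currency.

With 12 periods per year: i = 0.00791667, n = 228.
Discount factor = (1+0.00791667)^(−228) = 0.165648; PV = 21,500 × 0.165648 = 3,561.4232

$3,561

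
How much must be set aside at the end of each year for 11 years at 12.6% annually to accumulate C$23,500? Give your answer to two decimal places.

C$1,101.11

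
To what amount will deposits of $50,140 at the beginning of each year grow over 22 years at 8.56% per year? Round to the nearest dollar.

$3,237,730

FV = PMT · [(1+i)^n − 1] / i × (1+i) = 50140 · 64.573795 = 3,237,730.0844
(annuity-due: payments at period start, so ×(1+i).)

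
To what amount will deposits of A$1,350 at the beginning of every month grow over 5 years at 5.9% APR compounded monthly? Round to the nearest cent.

A$94,409.79

Periodic rate i = 0.059/12 = 0.00491667; n = 5 × 12 = 60 periods.
FV = PMT · [(1+i)^n − 1] / i × (1+i) = 1350 · 69.933175 = 94,409.7862
(annuity-due: payments at period start, so ×(1+i).)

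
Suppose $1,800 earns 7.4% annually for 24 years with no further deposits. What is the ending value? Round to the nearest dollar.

1,800 × (1+0.074)^24 = 1,800 × 5.547570 = 9,985.6251

$9,986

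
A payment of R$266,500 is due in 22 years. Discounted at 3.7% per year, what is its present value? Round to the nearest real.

R$119,830

Discount factor = (1+0.037)^(−22) = 0.449643; PV = 266,500 × 0.449643 = 119,829.7278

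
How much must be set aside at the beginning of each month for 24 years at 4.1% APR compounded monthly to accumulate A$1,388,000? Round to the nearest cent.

A$2,828.95

With 12 periods per year: i = 0.00341667, n = 288.
PMT = 1.388e+06 / ( [(1+0.00341667)^288 − 1] / 0.00341667 × (1+i) ) = 1.388e+06 / 490.642112 = 2,828.9459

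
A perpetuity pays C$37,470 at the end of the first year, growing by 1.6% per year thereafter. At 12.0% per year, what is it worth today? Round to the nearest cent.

C$360,288.46

PV = D₁/(r − g) = 37470/(0.12 − 0.016) = 360,288.4615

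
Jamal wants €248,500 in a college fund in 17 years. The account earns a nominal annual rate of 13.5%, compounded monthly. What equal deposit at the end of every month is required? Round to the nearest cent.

€317.75

i = 0.135/12 = 0.01125 per month; n = 17·12 = 204.
FV-annuity factor = 782.051719; PMT = 248500 / 782.051719 = 317.7539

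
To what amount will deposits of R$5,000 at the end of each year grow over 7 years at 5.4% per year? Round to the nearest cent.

R$41,208.77

FV = 5000 × [(1+0.054)^7 − 1] / 0.054 = 5000 × 8.241753 = 41,208.7652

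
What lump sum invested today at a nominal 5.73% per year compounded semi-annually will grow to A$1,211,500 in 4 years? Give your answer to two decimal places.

A$966,456.64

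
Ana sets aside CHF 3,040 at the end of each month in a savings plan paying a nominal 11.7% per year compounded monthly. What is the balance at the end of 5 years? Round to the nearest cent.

CHF 246,290.55

Periodic rate i = 0.117/12 = 0.00975; n = 5 × 12 = 60 periods.
FV = PMT · [(1+i)^n − 1] / i = 3040 · 81.016628 = 246,290.5504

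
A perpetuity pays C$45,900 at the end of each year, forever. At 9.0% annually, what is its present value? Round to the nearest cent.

PV = C/r = 45900/0.09 = 510,000.0000

C$510,000.00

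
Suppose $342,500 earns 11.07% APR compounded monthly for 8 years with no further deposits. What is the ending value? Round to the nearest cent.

Periodic rate i = 0.1107/12 = 0.009225; n = 8 × 12 = 96 periods.
FV = PV·(1+i)^n = 342,500 × 2.414616 = 827,005.8567

$827,005.86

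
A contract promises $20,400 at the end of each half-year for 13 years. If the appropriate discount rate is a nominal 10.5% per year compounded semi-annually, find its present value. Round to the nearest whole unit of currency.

Periodic rate i = 0.105/2 = 0.0525; n = 13 × 2 = 26 periods.
PV = PMT · [1 − (1+i)^(−n)] / i = 20400 · 14.011848 = 285,841.6985

$285,842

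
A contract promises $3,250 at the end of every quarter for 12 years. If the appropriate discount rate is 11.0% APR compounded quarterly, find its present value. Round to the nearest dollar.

$86,044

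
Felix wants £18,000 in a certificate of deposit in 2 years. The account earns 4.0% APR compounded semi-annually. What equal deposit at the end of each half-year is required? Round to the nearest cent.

Periodic rate i = 0.04/2 = 0.02; n = 2 × 2 = 4 periods.
FV-annuity factor = 4.121608; PMT = 18000 / 4.121608 = 4,367.2275

£4,367.23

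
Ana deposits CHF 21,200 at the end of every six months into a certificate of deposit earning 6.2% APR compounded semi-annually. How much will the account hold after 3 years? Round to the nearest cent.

CHF 137,475.06

Periodic rate i = 0.062/2 = 0.031; n = 3 × 2 = 6 periods.
FV = PMT · [(1+i)^n − 1] / i = 21200 · 6.484672 = 137,475.0556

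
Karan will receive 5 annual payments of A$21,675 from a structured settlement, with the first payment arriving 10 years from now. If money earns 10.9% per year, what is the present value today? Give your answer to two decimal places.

A$31,651.07

Value one period before first payment (t=9): 21675 × [1 − (1+0.109)^(−5)] / 0.109 = 21675 × 3.705213 = 80,310.4939
Discount back 9 years: 80,310.4939 × (1+0.109)^(−9) = 80,310.4939 × 0.394109 = 31,651.0689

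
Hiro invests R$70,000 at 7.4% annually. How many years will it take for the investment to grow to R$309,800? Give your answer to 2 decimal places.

(1+i)^n = 309800/70000 = 4.42571, so n = ln 4.42571 / ln 1.074 = 20.8353 years

20.84 years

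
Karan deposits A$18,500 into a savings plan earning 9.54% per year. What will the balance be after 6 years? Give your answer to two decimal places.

FV = PV·(1+i)^n = 18,500 × 1.727573 = 31,960.1014

A$31,960.10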